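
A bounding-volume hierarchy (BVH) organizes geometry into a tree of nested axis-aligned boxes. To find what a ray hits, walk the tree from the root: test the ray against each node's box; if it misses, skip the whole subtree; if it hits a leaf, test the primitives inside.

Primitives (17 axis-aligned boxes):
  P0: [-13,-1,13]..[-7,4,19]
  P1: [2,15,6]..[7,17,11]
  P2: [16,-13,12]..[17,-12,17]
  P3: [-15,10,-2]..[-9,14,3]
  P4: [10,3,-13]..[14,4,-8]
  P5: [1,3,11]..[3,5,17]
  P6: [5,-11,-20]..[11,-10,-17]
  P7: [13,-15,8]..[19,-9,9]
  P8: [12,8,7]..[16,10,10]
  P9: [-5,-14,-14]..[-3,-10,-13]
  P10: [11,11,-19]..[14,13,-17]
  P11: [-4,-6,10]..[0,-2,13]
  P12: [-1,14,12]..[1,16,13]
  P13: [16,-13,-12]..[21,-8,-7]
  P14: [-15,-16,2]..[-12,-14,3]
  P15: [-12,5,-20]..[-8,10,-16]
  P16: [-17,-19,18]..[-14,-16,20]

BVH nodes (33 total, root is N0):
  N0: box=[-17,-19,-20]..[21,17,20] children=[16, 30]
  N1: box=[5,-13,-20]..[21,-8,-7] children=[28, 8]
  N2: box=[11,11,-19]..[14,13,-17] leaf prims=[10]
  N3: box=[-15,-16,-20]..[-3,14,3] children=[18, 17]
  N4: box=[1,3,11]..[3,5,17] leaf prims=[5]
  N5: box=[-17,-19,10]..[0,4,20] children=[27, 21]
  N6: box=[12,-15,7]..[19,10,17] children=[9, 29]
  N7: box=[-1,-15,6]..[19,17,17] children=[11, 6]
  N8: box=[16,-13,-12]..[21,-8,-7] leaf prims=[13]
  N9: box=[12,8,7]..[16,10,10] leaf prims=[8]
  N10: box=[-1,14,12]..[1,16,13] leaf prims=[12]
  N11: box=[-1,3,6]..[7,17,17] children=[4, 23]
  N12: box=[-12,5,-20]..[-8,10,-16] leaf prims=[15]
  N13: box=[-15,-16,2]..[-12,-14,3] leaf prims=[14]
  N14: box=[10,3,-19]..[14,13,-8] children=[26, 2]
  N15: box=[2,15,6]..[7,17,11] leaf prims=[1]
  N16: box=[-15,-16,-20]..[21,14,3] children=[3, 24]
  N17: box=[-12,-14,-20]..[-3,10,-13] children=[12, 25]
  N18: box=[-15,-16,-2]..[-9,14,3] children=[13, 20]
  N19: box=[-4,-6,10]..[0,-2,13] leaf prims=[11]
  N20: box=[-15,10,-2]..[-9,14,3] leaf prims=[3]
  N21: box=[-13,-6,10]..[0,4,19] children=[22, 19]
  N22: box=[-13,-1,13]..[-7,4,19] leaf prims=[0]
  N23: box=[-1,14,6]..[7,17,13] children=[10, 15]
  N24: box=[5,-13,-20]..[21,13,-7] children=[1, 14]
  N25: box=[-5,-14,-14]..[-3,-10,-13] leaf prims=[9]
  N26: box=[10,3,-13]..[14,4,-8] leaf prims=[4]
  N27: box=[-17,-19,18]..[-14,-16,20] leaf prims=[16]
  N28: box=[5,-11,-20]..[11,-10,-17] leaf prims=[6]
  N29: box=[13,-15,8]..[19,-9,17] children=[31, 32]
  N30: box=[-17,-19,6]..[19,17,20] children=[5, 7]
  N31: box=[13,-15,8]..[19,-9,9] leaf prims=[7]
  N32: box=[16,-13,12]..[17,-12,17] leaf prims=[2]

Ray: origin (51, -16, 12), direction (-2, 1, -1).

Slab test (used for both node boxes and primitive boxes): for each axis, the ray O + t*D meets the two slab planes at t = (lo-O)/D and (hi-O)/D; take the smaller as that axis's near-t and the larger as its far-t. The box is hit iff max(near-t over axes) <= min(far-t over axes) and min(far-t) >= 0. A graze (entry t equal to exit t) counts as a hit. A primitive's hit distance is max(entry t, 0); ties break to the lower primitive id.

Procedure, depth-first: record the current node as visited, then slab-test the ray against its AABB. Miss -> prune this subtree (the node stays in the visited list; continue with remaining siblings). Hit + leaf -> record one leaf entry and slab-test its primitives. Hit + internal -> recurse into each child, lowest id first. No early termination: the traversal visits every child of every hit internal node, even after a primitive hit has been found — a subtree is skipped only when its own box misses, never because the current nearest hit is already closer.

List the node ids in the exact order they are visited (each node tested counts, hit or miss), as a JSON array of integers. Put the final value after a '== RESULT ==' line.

Walk:
N0 x:[15,34] y:[-3,33] z:[-8,32] -> hit [15,32], descend [16, 30]
  N16 x:[15,33] y:[0,30] z:[9,32] -> hit [15,30], descend [3, 24]
    N3 x:[27,33] y:[0,30] z:[9,32] -> hit [27,30], descend [17, 18]
      N17 x:[27,63/2] y:[2,26] z:[25,32] -> miss, prune
      N18 x:[30,33] y:[0,30] z:[9,14] -> miss, prune
    N24 x:[15,23] y:[3,29] z:[19,32] -> hit [19,23], descend [1, 14]
      N1 x:[15,23] y:[3,8] z:[19,32] -> miss, prune
      N14 x:[37/2,41/2] y:[19,29] z:[20,31] -> hit [20,41/2], descend [2, 26]
        N2 x:[37/2,20] y:[27,29] z:[29,31] -> miss, prune
        N26 x:[37/2,41/2] y:[19,20] z:[20,25] -> hit [20,20] leaf, test {P4@t=20}
  N30 x:[16,34] y:[-3,33] z:[-8,6] -> miss, prune

order=[0, 16, 3, 17, 18, 24, 1, 14, 2, 26, 30]  |boxes|=11  |leaves|=1  hit=P4

== RESULT ==
[0, 16, 3, 17, 18, 24, 1, 14, 2, 26, 30]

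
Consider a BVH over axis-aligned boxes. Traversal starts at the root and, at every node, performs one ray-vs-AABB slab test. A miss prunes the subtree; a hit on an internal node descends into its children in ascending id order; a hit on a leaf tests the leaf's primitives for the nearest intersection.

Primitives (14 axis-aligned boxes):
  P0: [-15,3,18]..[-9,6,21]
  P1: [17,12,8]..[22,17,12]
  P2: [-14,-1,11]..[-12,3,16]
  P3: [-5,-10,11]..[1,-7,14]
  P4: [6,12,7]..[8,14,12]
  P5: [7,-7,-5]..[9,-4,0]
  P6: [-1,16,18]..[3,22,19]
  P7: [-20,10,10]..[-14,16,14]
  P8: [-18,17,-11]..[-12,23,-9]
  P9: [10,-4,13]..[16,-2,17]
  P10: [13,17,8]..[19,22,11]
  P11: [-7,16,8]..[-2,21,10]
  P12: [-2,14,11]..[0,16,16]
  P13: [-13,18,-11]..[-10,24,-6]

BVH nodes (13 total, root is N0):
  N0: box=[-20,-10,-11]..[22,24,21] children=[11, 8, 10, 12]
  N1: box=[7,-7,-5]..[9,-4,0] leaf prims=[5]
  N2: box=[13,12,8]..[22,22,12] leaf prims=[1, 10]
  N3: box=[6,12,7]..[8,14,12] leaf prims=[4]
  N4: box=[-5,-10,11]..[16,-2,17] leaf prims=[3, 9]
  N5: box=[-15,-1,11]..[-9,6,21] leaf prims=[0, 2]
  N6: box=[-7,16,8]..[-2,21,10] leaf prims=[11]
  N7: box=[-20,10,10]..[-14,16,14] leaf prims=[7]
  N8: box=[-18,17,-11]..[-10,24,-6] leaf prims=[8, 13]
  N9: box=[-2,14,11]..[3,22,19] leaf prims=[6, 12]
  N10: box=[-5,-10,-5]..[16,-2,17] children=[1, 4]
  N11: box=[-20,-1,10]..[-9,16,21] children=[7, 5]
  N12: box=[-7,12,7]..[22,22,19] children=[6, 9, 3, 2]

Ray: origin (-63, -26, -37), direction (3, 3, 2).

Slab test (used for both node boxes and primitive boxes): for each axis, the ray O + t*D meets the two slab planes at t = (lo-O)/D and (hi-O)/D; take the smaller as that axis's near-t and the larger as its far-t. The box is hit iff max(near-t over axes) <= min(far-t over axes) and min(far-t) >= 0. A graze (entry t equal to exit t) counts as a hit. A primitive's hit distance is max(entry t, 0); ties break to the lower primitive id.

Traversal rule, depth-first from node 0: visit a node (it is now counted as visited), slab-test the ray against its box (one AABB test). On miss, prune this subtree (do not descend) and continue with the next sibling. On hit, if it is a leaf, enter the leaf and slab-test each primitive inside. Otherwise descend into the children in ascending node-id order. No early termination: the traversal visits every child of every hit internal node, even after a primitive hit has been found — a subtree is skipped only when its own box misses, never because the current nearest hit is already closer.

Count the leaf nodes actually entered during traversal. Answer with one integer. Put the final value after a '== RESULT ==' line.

Walk:
N0 x:[43/3,85/3] y:[16/3,50/3] z:[13,29] -> hit [43/3,50/3], descend [8, 10, 11, 12]
  N8 x:[15,53/3] y:[43/3,50/3] z:[13,31/2] -> hit [15,31/2] leaf, test {P8(miss), P13(miss)}
  N10 x:[58/3,79/3] y:[16/3,8] z:[16,27] -> miss, prune
  N11 x:[43/3,18] y:[25/3,14] z:[47/2,29] -> miss, prune
  N12 x:[56/3,85/3] y:[38/3,16] z:[22,28] -> miss, prune

Visited [0, 8, 10, 11, 12]. Tests: 5 box, 1 leaf. Nearest: miss.

== RESULT ==
1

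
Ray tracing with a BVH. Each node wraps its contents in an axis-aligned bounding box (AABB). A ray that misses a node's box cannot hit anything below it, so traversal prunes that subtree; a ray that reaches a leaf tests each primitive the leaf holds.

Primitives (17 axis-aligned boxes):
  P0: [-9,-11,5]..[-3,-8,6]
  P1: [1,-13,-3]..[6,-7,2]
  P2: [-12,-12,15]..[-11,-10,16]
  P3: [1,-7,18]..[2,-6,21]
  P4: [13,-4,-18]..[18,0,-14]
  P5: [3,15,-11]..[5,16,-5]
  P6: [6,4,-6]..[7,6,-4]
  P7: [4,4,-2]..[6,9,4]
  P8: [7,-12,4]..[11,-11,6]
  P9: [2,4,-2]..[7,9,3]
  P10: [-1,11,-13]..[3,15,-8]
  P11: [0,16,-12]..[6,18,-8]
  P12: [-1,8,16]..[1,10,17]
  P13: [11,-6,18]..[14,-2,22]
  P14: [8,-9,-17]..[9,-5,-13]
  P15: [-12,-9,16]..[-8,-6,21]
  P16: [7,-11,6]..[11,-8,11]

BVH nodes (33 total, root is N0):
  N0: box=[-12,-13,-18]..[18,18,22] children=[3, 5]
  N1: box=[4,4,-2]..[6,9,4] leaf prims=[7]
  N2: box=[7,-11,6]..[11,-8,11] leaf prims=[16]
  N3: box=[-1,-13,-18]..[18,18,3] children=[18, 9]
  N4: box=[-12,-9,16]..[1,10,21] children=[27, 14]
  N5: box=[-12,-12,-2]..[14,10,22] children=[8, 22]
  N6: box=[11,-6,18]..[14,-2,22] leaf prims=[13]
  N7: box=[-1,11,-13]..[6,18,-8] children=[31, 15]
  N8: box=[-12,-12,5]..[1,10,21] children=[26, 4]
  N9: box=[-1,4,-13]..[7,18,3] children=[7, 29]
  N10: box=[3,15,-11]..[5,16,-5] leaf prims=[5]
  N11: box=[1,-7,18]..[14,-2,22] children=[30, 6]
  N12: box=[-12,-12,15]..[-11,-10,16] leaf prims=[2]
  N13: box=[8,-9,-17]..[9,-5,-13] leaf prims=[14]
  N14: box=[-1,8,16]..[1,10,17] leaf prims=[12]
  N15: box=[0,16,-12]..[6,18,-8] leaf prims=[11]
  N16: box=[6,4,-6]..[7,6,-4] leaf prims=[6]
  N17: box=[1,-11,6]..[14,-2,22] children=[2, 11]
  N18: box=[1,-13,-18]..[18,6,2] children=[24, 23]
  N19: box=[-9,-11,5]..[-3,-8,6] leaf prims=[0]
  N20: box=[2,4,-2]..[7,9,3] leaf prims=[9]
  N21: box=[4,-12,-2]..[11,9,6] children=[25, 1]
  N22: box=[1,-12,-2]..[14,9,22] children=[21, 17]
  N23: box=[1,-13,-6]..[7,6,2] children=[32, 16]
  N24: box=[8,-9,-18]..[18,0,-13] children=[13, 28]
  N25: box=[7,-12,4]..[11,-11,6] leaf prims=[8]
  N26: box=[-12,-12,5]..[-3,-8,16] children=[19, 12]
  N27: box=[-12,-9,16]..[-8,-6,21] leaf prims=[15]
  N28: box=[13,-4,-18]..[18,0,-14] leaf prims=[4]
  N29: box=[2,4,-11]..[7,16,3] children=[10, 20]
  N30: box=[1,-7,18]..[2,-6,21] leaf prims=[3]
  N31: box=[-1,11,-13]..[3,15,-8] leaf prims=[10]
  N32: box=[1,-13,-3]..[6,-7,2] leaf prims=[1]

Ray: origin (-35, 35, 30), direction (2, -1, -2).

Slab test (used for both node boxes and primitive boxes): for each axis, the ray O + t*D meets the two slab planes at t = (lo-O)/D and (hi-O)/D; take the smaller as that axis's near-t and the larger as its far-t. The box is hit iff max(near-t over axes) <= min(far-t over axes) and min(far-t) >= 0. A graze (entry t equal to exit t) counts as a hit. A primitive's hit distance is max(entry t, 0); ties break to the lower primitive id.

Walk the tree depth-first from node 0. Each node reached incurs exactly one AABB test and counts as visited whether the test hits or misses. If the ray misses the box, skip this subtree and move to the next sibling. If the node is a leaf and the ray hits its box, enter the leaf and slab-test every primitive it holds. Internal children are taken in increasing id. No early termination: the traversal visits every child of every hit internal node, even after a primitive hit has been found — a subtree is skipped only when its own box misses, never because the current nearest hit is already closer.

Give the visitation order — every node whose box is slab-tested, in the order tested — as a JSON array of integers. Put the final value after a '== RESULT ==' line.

Walk:
N0 x:[23/2,53/2] y:[17,48] z:[4,24] -> hit [17,24], descend [3, 5]
  N3 x:[17,53/2] y:[17,48] z:[27/2,24] -> hit [17,24], descend [9, 18]
    N9 x:[17,21] y:[17,31] z:[27/2,43/2] -> hit [17,21], descend [7, 29]
      N7 x:[17,41/2] y:[17,24] z:[19,43/2] -> hit [19,41/2], descend [15, 31]
        N15 x:[35/2,41/2] y:[17,19] z:[19,21] -> hit [19,19] leaf, test {P11@t=19}
        N31 x:[17,19] y:[20,24] z:[19,43/2] -> miss, prune
      N29 x:[37/2,21] y:[19,31] z:[27/2,41/2] -> hit [19,41/2], descend [10, 20]
        N10 x:[19,20] y:[19,20] z:[35/2,41/2] -> hit [19,20] leaf, test {P5@t=19}
        N20 x:[37/2,21] y:[26,31] z:[27/2,16] -> miss, prune
    N18 x:[18,53/2] y:[29,48] z:[14,24] -> miss, prune
  N5 x:[23/2,49/2] y:[25,47] z:[4,16] -> miss, prune

order=[0, 3, 9, 7, 15, 31, 29, 10, 20, 18, 5]  |boxes|=11  |leaves|=2  hit=P5

== RESULT ==
[0, 3, 9, 7, 15, 31, 29, 10, 20, 18, 5]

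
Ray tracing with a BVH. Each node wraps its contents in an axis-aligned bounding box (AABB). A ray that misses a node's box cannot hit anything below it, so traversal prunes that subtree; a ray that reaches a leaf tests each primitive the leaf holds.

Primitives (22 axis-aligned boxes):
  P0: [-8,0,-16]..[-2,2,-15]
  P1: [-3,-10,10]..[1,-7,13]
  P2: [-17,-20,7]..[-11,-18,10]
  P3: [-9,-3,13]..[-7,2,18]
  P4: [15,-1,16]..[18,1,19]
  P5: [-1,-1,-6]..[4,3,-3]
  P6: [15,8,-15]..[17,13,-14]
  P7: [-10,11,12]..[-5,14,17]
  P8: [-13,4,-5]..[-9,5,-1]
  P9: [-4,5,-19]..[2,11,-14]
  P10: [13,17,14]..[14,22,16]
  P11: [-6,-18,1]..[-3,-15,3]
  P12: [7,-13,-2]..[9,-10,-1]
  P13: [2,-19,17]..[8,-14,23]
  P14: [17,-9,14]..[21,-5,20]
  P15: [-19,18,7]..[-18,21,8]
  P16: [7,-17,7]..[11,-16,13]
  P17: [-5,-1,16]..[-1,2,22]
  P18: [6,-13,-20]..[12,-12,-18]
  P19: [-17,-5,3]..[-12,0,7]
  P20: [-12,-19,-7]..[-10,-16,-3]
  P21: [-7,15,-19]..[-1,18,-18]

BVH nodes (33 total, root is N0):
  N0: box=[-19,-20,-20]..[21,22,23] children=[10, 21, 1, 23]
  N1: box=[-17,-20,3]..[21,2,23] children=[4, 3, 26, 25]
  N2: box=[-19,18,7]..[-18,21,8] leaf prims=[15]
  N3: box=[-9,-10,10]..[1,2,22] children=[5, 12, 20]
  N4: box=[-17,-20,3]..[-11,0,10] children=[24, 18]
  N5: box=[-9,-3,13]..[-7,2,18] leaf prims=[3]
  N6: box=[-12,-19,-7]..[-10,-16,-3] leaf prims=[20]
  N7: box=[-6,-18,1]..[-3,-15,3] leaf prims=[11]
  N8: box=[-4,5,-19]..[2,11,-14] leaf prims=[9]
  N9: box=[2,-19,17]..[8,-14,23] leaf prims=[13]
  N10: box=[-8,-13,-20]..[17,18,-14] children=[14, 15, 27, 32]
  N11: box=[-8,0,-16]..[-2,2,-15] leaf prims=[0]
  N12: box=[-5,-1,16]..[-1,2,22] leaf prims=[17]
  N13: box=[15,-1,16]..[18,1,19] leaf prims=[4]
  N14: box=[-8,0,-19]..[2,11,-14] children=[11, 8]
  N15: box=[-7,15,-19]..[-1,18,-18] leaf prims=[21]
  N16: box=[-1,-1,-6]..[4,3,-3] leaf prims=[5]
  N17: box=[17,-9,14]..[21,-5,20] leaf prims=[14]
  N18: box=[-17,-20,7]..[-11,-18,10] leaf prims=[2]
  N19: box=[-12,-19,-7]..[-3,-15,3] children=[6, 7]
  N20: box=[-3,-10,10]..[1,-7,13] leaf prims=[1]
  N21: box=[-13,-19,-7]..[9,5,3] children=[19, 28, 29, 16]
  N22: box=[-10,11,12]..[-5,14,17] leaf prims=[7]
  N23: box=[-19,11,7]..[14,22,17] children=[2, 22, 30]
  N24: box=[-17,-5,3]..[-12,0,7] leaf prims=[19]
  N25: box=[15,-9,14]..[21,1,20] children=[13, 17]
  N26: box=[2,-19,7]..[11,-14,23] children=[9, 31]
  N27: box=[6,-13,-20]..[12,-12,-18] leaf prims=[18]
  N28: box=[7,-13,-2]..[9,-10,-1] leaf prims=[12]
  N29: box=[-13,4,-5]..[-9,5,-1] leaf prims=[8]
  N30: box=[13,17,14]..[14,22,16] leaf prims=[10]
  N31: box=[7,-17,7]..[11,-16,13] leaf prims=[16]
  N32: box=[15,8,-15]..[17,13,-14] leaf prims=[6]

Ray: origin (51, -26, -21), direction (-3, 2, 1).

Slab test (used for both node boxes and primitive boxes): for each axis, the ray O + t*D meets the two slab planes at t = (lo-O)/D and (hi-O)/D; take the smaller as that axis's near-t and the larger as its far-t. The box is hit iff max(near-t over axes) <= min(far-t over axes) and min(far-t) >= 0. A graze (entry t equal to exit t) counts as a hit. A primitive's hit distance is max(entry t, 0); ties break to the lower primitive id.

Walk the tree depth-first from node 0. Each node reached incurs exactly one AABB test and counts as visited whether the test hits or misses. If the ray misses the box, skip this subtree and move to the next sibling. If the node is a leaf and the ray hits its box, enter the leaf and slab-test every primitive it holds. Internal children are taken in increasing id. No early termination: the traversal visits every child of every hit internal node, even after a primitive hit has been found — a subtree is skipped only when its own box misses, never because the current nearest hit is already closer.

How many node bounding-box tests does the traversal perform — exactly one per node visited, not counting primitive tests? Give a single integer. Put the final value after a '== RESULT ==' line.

Trace the traversal:
N0 x:[10,70/3] y:[3,24] z:[1,44] -> hit [10,70/3], descend [1, 10, 21, 23]
  N1 x:[10,68/3] y:[3,14] z:[24,44] -> miss, prune
  N10 x:[34/3,59/3] y:[13/2,22] z:[1,7] -> miss, prune
  N21 x:[14,64/3] y:[7/2,31/2] z:[14,24] -> hit [14,31/2], descend [16, 19, 28, 29]
    N16 x:[47/3,52/3] y:[25/2,29/2] z:[15,18] -> miss, prune
    N19 x:[18,21] y:[7/2,11/2] z:[14,24] -> miss, prune
    N28 x:[14,44/3] y:[13/2,8] z:[19,20] -> miss, prune
    N29 x:[20,64/3] y:[15,31/2] z:[16,20] -> miss, prune
  N23 x:[37/3,70/3] y:[37/2,24] z:[28,38] -> miss, prune

Visited [0, 1, 10, 21, 16, 19, 28, 29, 23]. Tests: 9 box, 0 leaf. Nearest: miss.

== RESULT ==
9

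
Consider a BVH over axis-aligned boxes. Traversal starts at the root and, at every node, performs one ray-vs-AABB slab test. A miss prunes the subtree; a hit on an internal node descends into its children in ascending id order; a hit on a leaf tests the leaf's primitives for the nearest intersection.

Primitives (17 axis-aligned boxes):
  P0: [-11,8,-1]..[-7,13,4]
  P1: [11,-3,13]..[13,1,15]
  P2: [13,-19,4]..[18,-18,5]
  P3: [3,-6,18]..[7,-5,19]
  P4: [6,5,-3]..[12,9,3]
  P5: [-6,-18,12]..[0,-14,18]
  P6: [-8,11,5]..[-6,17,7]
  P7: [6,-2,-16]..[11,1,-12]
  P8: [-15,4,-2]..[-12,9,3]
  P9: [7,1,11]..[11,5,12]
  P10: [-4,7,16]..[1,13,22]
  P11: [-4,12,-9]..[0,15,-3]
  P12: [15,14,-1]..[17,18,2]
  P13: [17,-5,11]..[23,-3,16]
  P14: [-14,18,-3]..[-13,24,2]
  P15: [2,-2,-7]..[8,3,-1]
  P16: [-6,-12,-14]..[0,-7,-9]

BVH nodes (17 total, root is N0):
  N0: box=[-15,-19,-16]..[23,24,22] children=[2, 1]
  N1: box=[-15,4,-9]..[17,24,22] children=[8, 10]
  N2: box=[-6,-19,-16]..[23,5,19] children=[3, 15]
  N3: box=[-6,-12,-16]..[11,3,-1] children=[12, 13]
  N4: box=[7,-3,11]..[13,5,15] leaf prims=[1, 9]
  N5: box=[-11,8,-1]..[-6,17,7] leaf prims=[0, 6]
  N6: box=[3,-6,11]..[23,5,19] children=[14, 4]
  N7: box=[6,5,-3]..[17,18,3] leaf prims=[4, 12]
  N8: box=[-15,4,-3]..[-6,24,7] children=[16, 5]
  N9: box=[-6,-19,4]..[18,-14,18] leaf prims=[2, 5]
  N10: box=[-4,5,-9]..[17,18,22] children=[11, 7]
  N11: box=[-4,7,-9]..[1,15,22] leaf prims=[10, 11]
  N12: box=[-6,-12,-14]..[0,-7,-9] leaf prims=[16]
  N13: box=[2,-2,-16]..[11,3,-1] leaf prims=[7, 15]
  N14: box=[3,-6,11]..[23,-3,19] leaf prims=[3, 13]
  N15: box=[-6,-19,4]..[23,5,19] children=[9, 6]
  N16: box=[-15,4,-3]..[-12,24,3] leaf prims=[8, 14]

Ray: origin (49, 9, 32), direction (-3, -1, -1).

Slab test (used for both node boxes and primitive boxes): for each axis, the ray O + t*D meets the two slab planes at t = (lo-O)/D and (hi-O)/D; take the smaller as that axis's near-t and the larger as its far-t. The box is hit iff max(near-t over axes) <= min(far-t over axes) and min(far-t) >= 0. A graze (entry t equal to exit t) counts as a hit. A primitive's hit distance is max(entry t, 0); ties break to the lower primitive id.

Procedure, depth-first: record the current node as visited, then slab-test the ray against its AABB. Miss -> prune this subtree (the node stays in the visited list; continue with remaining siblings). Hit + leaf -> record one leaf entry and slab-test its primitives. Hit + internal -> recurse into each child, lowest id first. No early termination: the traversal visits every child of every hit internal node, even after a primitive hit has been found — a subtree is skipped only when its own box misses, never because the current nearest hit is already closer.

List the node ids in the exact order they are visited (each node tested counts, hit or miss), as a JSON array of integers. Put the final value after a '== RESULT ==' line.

Trace the traversal:
N0 x:[26/3,64/3] y:[-15,28] z:[10,48] -> hit [10,64/3], descend [1, 2]
  N1 x:[32/3,64/3] y:[-15,5] z:[10,41] -> miss, prune
  N2 x:[26/3,55/3] y:[4,28] z:[13,48] -> hit [13,55/3], descend [3, 15]
    N3 x:[38/3,55/3] y:[6,21] z:[33,48] -> miss, prune
    N15 x:[26/3,55/3] y:[4,28] z:[13,28] -> hit [13,55/3], descend [6, 9]
      N6 x:[26/3,46/3] y:[4,15] z:[13,21] -> hit [13,15], descend [4, 14]
        N4 x:[12,14] y:[4,12] z:[17,21] -> miss, prune
        N14 x:[26/3,46/3] y:[12,15] z:[13,21] -> hit [13,15] leaf, test {P3@t=14, P13(miss)}
      N9 x:[31/3,55/3] y:[23,28] z:[14,28] -> miss, prune

order=[0, 1, 2, 3, 15, 6, 4, 14, 9]  |boxes|=9  |leaves|=1  hit=P3

== RESULT ==
[0, 1, 2, 3, 15, 6, 4, 14, 9]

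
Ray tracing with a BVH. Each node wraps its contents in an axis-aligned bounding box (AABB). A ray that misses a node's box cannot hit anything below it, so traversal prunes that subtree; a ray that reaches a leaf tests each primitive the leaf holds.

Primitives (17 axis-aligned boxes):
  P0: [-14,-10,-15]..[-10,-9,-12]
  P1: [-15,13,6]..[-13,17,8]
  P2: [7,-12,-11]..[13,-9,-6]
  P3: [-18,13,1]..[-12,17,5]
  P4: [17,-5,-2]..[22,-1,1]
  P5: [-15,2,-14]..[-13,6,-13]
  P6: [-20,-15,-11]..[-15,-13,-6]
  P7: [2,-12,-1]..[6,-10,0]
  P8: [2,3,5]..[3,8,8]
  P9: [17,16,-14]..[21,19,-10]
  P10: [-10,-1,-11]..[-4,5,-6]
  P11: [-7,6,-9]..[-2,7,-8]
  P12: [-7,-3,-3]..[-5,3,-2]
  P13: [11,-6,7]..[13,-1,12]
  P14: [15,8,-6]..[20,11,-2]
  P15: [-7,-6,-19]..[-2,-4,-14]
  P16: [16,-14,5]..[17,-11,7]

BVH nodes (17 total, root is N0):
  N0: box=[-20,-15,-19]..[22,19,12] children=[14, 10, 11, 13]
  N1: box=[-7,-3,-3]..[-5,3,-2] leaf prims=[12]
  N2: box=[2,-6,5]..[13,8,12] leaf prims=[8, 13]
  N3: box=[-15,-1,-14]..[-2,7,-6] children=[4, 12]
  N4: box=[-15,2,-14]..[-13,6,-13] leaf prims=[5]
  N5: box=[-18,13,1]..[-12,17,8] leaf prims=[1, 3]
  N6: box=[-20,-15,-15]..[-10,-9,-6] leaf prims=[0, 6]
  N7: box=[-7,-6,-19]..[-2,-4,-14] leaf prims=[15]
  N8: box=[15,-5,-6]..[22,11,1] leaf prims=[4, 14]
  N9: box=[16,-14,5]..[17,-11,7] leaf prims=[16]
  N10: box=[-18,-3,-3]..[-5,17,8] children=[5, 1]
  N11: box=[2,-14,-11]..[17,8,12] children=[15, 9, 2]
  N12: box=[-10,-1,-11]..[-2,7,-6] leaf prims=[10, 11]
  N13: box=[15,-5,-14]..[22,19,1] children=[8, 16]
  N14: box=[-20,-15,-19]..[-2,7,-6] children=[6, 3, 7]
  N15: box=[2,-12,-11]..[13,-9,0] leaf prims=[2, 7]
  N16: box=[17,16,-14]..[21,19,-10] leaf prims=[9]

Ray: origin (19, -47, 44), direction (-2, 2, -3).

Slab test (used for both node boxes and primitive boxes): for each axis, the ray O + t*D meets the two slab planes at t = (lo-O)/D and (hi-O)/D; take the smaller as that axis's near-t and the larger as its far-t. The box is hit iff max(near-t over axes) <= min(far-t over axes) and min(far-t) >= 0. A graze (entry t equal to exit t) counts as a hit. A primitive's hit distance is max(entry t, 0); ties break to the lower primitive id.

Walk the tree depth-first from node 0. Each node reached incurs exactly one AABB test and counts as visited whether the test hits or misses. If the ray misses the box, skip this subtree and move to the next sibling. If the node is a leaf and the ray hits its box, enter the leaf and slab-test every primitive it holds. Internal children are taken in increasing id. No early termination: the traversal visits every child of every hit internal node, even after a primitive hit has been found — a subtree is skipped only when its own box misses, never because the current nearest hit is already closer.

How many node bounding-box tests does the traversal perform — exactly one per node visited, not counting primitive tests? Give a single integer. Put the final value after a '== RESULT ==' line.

Traverse from the root:
N0 x:[-3/2,39/2] y:[16,33] z:[32/3,21] -> hit [16,39/2], descend [10, 11, 13, 14]
  N10 x:[12,37/2] y:[22,32] z:[12,47/3] -> miss, prune
  N11 x:[1,17/2] y:[33/2,55/2] z:[32/3,55/3] -> miss, prune
  N13 x:[-3/2,2] y:[21,33] z:[43/3,58/3] -> miss, prune
  N14 x:[21/2,39/2] y:[16,27] z:[50/3,21] -> hit [50/3,39/2], descend [3, 6, 7]
    N3 x:[21/2,17] y:[23,27] z:[50/3,58/3] -> miss, prune
    N6 x:[29/2,39/2] y:[16,19] z:[50/3,59/3] -> hit [50/3,19] leaf, test {P0(miss), P6@t=17}
    N7 x:[21/2,13] y:[41/2,43/2] z:[58/3,21] -> miss, prune

order=[0, 10, 11, 13, 14, 3, 6, 7]  |boxes|=8  |leaves|=1  hit=P6

== RESULT ==
8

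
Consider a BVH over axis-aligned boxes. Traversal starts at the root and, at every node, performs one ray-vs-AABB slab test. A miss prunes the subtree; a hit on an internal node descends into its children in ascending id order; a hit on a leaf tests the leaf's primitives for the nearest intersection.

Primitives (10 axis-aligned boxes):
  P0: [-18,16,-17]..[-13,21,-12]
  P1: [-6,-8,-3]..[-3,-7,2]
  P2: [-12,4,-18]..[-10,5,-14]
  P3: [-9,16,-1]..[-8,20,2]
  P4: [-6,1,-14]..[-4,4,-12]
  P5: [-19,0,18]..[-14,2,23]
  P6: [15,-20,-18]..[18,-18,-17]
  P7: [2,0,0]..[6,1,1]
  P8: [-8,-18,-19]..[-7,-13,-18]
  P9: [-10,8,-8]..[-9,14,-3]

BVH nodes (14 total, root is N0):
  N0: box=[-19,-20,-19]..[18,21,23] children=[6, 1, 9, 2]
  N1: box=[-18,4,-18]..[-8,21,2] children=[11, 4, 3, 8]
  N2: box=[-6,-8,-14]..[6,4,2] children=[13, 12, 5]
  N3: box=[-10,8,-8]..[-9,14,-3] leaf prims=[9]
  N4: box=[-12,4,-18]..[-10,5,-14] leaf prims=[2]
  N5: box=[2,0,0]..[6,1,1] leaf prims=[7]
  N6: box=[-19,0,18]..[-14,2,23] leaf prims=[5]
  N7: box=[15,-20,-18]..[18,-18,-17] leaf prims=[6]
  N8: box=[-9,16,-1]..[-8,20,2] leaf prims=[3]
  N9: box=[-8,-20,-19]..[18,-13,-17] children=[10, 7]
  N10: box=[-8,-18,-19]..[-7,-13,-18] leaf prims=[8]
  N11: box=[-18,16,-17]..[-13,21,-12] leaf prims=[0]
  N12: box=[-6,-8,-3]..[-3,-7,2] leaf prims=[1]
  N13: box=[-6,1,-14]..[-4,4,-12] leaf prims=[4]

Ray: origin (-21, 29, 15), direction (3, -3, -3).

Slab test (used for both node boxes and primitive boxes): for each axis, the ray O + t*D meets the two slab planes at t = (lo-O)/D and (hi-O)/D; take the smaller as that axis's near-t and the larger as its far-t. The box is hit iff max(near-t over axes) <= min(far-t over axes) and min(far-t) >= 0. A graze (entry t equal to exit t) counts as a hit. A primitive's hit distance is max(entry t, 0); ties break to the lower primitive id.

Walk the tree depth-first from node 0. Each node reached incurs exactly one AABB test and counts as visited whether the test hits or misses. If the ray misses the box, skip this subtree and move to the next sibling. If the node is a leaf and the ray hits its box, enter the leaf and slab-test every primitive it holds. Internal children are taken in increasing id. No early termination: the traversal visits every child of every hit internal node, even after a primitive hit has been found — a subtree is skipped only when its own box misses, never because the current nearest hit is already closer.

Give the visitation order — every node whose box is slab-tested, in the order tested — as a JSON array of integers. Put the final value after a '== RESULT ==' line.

Walk:
N0 x:[2/3,13] y:[8/3,49/3] z:[-8/3,34/3] -> hit [8/3,34/3], descend [1, 2, 6, 9]
  N1 x:[1,13/3] y:[8/3,25/3] z:[13/3,11] -> hit [13/3,13/3], descend [3, 4, 8, 11]
    N3 x:[11/3,4] y:[5,7] z:[6,23/3] -> miss, prune
    N4 x:[3,11/3] y:[8,25/3] z:[29/3,11] -> miss, prune
    N8 x:[4,13/3] y:[3,13/3] z:[13/3,16/3] -> hit [13/3,13/3] leaf, test {P3@t=13/3}
    N11 x:[1,8/3] y:[8/3,13/3] z:[9,32/3] -> miss, prune
  N2 x:[5,9] y:[25/3,37/3] z:[13/3,29/3] -> hit [25/3,9], descend [5, 12, 13]
    N5 x:[23/3,9] y:[28/3,29/3] z:[14/3,5] -> miss, prune
    N12 x:[5,6] y:[12,37/3] z:[13/3,6] -> miss, prune
    N13 x:[5,17/3] y:[25/3,28/3] z:[9,29/3] -> miss, prune
  N6 x:[2/3,7/3] y:[9,29/3] z:[-8/3,-1] -> miss, prune
  N9 x:[13/3,13] y:[14,49/3] z:[32/3,34/3] -> miss, prune

Summary -> nodes [0, 1, 3, 4, 8, 11, 2, 5, 12, 13, 6, 9]; box-tests=12; leaf-entries=1; first=P3

== RESULT ==
[0, 1, 3, 4, 8, 11, 2, 5, 12, 13, 6, 9]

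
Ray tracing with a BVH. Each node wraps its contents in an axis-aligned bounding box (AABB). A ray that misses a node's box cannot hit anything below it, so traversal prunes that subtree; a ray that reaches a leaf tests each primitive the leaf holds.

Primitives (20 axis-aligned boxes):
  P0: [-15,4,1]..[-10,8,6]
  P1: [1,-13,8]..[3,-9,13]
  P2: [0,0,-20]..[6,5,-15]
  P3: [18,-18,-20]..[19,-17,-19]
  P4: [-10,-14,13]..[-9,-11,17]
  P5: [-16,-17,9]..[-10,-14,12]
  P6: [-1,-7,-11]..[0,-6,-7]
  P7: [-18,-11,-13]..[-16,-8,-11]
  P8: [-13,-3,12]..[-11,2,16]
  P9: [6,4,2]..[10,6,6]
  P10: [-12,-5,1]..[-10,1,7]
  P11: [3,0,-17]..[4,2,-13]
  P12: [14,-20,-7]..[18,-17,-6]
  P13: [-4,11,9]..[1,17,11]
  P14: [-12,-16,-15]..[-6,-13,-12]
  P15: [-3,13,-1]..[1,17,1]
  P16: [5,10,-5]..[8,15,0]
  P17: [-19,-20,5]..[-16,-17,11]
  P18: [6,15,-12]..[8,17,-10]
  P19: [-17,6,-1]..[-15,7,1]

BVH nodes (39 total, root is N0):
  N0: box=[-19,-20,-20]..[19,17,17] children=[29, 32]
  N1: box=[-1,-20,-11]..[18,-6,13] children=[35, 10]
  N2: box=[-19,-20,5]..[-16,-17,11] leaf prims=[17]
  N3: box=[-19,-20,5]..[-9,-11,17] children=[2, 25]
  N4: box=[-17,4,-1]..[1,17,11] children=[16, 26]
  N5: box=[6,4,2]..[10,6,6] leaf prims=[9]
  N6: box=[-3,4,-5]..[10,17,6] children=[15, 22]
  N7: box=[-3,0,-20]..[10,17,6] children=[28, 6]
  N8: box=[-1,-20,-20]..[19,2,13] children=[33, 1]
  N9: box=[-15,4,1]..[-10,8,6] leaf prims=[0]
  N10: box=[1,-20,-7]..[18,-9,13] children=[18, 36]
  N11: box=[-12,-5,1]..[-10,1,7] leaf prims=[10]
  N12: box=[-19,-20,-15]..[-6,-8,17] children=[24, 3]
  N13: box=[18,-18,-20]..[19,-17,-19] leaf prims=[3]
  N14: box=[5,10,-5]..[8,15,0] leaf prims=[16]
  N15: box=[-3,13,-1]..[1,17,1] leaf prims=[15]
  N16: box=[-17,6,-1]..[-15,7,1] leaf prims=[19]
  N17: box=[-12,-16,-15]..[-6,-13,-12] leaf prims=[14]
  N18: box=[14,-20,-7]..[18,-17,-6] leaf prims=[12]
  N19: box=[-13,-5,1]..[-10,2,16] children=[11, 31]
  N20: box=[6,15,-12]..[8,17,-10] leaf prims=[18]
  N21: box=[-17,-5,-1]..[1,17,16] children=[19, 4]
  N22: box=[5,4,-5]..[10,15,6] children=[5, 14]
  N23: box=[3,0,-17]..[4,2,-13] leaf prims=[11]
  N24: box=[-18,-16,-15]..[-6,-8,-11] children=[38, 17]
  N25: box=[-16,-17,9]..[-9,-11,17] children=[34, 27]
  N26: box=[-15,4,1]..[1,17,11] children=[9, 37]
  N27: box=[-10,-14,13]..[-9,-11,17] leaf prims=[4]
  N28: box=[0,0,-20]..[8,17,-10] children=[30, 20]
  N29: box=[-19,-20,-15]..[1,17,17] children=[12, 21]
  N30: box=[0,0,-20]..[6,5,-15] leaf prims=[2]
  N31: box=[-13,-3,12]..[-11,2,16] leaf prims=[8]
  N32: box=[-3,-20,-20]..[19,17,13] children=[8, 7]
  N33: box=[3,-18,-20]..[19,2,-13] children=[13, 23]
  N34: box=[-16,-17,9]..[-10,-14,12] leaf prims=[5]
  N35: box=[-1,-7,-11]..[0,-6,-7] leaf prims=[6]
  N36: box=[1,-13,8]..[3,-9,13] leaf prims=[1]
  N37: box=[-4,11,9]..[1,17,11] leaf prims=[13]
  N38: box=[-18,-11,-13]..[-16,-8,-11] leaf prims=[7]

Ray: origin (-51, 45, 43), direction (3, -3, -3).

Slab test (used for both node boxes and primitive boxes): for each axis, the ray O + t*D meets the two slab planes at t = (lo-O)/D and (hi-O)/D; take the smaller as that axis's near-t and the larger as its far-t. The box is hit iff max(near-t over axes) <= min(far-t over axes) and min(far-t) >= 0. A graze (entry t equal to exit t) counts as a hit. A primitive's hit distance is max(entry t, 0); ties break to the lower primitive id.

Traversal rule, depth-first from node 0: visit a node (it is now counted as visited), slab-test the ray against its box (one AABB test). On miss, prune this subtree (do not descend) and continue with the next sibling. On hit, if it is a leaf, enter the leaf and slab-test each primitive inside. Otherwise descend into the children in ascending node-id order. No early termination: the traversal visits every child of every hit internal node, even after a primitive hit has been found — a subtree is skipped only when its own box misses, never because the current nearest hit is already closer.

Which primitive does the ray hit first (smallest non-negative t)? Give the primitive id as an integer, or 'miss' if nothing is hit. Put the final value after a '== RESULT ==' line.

Walk:
N0 x:[32/3,70/3] y:[28/3,65/3] z:[26/3,21] -> hit [32/3,21], descend [29, 32]
  N29 x:[32/3,52/3] y:[28/3,65/3] z:[26/3,58/3] -> hit [32/3,52/3], descend [12, 21]
    N12 x:[32/3,15] y:[53/3,65/3] z:[26/3,58/3] -> miss, prune
    N21 x:[34/3,52/3] y:[28/3,50/3] z:[9,44/3] -> hit [34/3,44/3], descend [4, 19]
      N4 x:[34/3,52/3] y:[28/3,41/3] z:[32/3,44/3] -> hit [34/3,41/3], descend [16, 26]
        N16 x:[34/3,12] y:[38/3,13] z:[14,44/3] -> miss, prune
        N26 x:[12,52/3] y:[28/3,41/3] z:[32/3,14] -> hit [12,41/3], descend [9, 37]
          N9 x:[12,41/3] y:[37/3,41/3] z:[37/3,14] -> hit [37/3,41/3] leaf, test {P0@t=37/3}
          N37 x:[47/3,52/3] y:[28/3,34/3] z:[32/3,34/3] -> miss, prune
      N19 x:[38/3,41/3] y:[43/3,50/3] z:[9,14] -> miss, prune
  N32 x:[16,70/3] y:[28/3,65/3] z:[10,21] -> hit [16,21], descend [7, 8]
    N7 x:[16,61/3] y:[28/3,15] z:[37/3,21] -> miss, prune
    N8 x:[50/3,70/3] y:[43/3,65/3] z:[10,21] -> hit [50/3,21], descend [1, 33]
      N1 x:[50/3,23] y:[17,65/3] z:[10,18] -> hit [17,18], descend [10, 35]
        N10 x:[52/3,23] y:[18,65/3] z:[10,50/3] -> miss, prune
        N35 x:[50/3,17] y:[17,52/3] z:[50/3,18] -> hit [17,17] leaf, test {P6@t=17}
      N33 x:[18,70/3] y:[43/3,21] z:[56/3,21] -> hit [56/3,21], descend [13, 23]
        N13 x:[23,70/3] y:[62/3,21] z:[62/3,21] -> miss, prune
        N23 x:[18,55/3] y:[43/3,15] z:[56/3,20] -> miss, prune

order=[0, 29, 12, 21, 4, 16, 26, 9, 37, 19, 32, 7, 8, 1, 10, 35, 33, 13, 23]  |boxes|=19  |leaves|=2  hit=P0

== RESULT ==
0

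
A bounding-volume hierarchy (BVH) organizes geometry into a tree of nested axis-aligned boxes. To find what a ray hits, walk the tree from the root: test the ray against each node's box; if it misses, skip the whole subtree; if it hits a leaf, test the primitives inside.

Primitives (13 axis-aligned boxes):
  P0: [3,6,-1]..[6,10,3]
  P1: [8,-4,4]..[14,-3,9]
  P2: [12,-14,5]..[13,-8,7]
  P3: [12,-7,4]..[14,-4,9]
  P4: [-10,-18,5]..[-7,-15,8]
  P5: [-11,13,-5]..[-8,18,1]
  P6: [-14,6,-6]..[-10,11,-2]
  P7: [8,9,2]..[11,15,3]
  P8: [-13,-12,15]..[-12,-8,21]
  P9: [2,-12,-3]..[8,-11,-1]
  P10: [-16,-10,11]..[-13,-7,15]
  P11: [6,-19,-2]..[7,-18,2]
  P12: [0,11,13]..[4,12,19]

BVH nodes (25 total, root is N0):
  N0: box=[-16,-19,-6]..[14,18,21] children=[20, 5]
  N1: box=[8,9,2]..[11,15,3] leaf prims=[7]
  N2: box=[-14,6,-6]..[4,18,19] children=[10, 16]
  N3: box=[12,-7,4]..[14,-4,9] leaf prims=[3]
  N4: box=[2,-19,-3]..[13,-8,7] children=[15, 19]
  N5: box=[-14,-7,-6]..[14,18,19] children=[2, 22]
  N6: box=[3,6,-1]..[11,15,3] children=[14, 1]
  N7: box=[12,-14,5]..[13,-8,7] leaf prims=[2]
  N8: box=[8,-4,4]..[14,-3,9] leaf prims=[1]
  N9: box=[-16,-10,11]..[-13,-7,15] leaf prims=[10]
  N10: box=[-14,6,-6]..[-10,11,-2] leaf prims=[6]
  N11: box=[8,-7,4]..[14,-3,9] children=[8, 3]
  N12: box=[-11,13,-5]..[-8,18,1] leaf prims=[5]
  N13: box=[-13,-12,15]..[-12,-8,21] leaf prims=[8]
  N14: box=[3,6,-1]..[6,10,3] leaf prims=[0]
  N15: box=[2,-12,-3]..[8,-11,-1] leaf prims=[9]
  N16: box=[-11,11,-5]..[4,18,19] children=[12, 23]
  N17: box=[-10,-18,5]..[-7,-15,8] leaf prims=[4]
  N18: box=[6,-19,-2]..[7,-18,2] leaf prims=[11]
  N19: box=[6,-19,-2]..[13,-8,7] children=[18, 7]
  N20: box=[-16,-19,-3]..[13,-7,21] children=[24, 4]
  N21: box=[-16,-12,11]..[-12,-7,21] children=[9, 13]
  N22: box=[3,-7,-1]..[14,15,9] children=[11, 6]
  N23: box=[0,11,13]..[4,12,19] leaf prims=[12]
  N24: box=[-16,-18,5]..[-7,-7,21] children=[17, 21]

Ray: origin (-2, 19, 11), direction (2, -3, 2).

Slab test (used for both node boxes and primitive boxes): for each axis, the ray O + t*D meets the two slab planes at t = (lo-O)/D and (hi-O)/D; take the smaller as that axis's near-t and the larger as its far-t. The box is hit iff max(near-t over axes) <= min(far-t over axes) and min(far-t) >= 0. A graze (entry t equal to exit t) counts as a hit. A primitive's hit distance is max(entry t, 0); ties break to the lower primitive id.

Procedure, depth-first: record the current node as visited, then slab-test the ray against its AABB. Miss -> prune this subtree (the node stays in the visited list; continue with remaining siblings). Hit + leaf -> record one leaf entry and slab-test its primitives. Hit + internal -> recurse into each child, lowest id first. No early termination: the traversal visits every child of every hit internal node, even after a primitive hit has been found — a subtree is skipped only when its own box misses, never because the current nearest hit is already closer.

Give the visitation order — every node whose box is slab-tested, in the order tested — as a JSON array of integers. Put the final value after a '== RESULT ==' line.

Traverse from the root:
N0 x:[-7,8] y:[1/3,38/3] z:[-17/2,5] -> hit [1/3,5], descend [5, 20]
  N5 x:[-6,8] y:[1/3,26/3] z:[-17/2,4] -> hit [1/3,4], descend [2, 22]
    N2 x:[-6,3] y:[1/3,13/3] z:[-17/2,4] -> hit [1/3,3], descend [10, 16]
      N10 x:[-6,-4] y:[8/3,13/3] z:[-17/2,-13/2] -> miss, prune
      N16 x:[-9/2,3] y:[1/3,8/3] z:[-8,4] -> hit [1/3,8/3], descend [12, 23]
        N12 x:[-9/2,-3] y:[1/3,2] z:[-8,-5] -> miss, prune
        N23 x:[1,3] y:[7/3,8/3] z:[1,4] -> hit [7/3,8/3] leaf, test {P12@t=7/3}
    N22 x:[5/2,8] y:[4/3,26/3] z:[-6,-1] -> miss, prune
  N20 x:[-7,15/2] y:[26/3,38/3] z:[-7,5] -> miss, prune

Visited [0, 5, 2, 10, 16, 12, 23, 22, 20]. Tests: 9 box, 1 leaf. Nearest: P12.

== RESULT ==
[0, 5, 2, 10, 16, 12, 23, 22, 20]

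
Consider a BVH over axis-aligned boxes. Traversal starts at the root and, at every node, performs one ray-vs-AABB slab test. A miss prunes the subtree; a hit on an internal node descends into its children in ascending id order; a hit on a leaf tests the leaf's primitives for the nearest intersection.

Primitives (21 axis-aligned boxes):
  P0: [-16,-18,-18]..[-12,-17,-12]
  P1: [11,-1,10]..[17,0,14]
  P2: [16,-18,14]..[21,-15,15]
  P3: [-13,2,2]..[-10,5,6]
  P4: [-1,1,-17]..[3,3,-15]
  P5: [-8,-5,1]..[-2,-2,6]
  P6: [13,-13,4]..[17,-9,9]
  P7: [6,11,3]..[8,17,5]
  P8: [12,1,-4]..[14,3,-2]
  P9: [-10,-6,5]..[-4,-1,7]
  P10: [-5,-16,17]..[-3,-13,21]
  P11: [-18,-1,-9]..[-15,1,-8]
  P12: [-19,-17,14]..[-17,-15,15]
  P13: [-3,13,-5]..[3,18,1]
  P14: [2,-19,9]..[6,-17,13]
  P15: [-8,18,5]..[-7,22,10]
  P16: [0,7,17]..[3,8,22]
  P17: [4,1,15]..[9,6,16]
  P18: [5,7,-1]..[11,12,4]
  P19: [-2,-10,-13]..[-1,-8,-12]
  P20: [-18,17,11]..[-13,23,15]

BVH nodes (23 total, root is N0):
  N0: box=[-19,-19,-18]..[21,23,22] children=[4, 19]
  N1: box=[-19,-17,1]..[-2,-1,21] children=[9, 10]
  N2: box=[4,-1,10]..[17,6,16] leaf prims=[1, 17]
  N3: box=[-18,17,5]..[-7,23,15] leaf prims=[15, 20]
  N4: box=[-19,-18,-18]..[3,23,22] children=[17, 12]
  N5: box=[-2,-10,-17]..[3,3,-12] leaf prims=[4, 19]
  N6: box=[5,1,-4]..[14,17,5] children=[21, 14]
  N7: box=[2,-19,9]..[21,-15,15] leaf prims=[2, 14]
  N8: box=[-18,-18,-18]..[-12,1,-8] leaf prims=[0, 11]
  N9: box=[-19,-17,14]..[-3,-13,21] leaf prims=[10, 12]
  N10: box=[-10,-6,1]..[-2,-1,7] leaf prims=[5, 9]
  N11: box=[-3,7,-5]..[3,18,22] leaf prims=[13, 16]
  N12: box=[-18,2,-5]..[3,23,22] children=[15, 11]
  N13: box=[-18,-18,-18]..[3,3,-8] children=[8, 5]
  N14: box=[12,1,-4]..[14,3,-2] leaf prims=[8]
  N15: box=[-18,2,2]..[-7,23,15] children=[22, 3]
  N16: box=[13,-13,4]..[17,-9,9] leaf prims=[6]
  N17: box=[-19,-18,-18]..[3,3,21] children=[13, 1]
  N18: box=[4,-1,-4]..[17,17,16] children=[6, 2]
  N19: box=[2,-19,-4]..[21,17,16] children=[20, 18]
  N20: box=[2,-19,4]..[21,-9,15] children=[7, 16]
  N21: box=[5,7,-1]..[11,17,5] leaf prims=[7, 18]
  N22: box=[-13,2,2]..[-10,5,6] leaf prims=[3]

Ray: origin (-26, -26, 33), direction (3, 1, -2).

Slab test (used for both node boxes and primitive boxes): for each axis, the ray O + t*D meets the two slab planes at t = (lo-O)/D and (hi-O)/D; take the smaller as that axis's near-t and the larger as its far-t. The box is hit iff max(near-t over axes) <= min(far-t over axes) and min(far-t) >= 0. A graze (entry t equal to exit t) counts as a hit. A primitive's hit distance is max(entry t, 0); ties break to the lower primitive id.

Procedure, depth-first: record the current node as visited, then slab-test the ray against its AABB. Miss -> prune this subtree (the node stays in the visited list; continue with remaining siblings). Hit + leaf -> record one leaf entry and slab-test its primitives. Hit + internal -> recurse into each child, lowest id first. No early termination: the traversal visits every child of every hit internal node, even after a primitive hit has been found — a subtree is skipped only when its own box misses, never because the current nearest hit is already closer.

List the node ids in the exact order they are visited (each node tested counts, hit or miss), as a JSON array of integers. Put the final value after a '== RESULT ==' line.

Traverse from the root:
N0 x:[7/3,47/3] y:[7,49] z:[11/2,51/2] -> hit [7,47/3], descend [4, 19]
  N4 x:[7/3,29/3] y:[8,49] z:[11/2,51/2] -> hit [8,29/3], descend [12, 17]
    N12 x:[8/3,29/3] y:[28,49] z:[11/2,19] -> miss, prune
    N17 x:[7/3,29/3] y:[8,29] z:[6,51/2] -> hit [8,29/3], descend [1, 13]
      N1 x:[7/3,8] y:[9,25] z:[6,16] -> miss, prune
      N13 x:[8/3,29/3] y:[8,29] z:[41/2,51/2] -> miss, prune
  N19 x:[28/3,47/3] y:[7,43] z:[17/2,37/2] -> hit [28/3,47/3], descend [18, 20]
    N18 x:[10,43/3] y:[25,43] z:[17/2,37/2] -> miss, prune
    N20 x:[28/3,47/3] y:[7,17] z:[9,29/2] -> hit [28/3,29/2], descend [7, 16]
      N7 x:[28/3,47/3] y:[7,11] z:[9,12] -> hit [28/3,11] leaf, test {P2(miss), P14(miss)}
      N16 x:[13,43/3] y:[13,17] z:[12,29/2] -> hit [13,43/3] leaf, test {P6@t=13}

order=[0, 4, 12, 17, 1, 13, 19, 18, 20, 7, 16]  |boxes|=11  |leaves|=2  hit=P6

== RESULT ==
[0, 4, 12, 17, 1, 13, 19, 18, 20, 7, 16]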